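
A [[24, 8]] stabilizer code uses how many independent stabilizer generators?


For an [[n,k]] stabilizer code:
Number of stabilizer generators = n - k
= 24 - 8
= 16

16


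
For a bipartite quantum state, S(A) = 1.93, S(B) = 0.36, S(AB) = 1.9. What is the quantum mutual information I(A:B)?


I(A:B) = S(A) + S(B) - S(AB)
= 1.93 + 0.36 - 1.9
= 0.3900

0.3900


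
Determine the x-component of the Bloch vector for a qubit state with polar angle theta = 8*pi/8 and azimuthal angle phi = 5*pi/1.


theta = 3.1416, phi = 15.7080
r_x = sin(theta)*cos(phi) = 0.0000 * -1.0000
r_x = 0.0000

0.0000


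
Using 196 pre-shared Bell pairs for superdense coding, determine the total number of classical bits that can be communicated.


Superdense coding allows 2 classical bits per shared entangled pair.
196 pair(s) -> 2 * 196 = 392 classical bits

392


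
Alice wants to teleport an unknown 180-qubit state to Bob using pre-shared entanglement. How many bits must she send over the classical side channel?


Quantum teleportation requires 2 classical bits per qubit teleported.
180 qubit(s) -> 2 * 180 = 360 classical bits

360


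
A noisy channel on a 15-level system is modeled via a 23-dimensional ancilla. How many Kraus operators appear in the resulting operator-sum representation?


Tracing out the environment in an orthonormal basis {|i>_E} gives Kraus operators K_i = <i|_E U |0>_E.
Number of Kraus operators = dim(H_env) = d_env
= 23

23


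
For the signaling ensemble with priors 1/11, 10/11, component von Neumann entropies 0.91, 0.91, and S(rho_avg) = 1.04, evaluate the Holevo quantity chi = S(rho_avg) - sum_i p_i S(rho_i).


chi = S(rho) - sum_i p_i * S(rho_i)
Weighted entropy = 1/11 * 0.91 + 10/11 * 0.91
= 0.9100
chi = 1.04 - 0.9100
= 0.1300

0.1300


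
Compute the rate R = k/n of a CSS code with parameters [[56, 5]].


Code rate R = k/n
= 5/56
= 0.0893

0.0893


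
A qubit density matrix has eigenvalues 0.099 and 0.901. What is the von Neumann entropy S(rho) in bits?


S = -p*log2(p) - (1-p)*log2(1-p)
p = 0.0990, 1-p = 0.9010
= -0.0990 * log2(0.0990) - 0.9010 * log2(0.9010)
= -(-0.3303) - (-0.1355)
= 0.4658

0.4658


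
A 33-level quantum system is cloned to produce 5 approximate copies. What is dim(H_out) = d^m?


Output space = H^(tensor 5) where dim(H) = 33
dim = 33^5
= 1089 (after 2 factors)
= 35937 (after 3 factors)
= 1185921 (after 4 factors)
= 39135393 (after 5 factors)
= 39135393

39135393


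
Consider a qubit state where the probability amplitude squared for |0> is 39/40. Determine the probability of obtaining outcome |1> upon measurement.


|alpha|^2 = 39/40 = 0.9750
|beta|^2 = 1 - 39/40 = 1/40 = 0.0250
P(|1>) = |beta|^2 = 0.0250

0.0250


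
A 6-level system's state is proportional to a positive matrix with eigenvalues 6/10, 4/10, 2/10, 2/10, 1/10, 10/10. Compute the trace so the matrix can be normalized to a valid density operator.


tr(M) = sum of eigenvalues
= 6/10 + 4/10 + 2/10 + 2/10 + 1/10 + 10/10
= 25/10
= 2.5000

2.5000


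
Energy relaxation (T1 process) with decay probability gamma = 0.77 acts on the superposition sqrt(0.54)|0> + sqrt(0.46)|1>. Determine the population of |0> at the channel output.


For amplitude damping with parameter gamma on state sqrt(a)|0> + sqrt(b)|1>:
alpha^2 = 0.54, beta^2 = 0.46
P(|0>) = alpha^2 + gamma * beta^2
= 0.54 + 0.77 * 0.46
= 0.54 + 0.3542
= 0.8942

0.8942


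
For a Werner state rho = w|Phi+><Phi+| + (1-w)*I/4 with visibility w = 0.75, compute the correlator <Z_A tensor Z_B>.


|Phi+> = (|00> + |11>)/sqrt(2)
For the pure Bell state, <Z_A Z_B> = +1 (Bell-state Pauli correlator).
The maximally-mixed part I/4 has tr(I/4 * P tensor P) = 0 for any traceless Pauli P.
So <Z_A Z_B>_rho = w * (+1) + (1 - w) * 0
= 0.75 * (+1)
= 0.7500

0.7500


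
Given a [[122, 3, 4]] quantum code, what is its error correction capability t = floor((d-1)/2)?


Code parameters: [[122, 3, 4]], distance d = 4.
Number of correctable errors = floor((d-1)/2)
= floor((4 - 1)/2)
= floor(3/2)
= 1

1


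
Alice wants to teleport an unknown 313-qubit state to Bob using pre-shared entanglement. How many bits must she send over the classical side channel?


Quantum teleportation requires 2 classical bits per qubit teleported.
313 qubit(s) -> 2 * 313 = 626 classical bits

626


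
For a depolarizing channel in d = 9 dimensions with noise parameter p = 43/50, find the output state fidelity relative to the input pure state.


F = (1-p) + p/d
= (1 - 0.8600) + 0.8600/9
= 0.1400 + 0.0956
= 0.2356

0.2356


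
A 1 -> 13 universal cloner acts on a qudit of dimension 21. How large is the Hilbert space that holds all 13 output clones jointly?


Output space = H^(tensor 13) where dim(H) = 21
dim = 21^13
= 441 (after 2 factors)
= 9261 (after 3 factors)
= 194481 (after 4 factors)
= 4084101 (after 5 factors)
= 85766121 (after 6 factors)
= 1801088541 (after 7 factors)
= 37822859361 (after 8 factors)
= 794280046581 (after 9 factors)
= 16679880978201 (after 10 factors)
= 350277500542221 (after 11 factors)
= 7355827511386641 (after 12 factors)
= 154472377739119461 (after 13 factors)
= 154472377739119461

154472377739119461


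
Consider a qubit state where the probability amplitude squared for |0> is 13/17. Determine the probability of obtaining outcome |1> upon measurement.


|alpha|^2 = 13/17 = 0.7647
|beta|^2 = 1 - 13/17 = 4/17 = 0.2353
P(|1>) = |beta|^2 = 0.2353

0.2353


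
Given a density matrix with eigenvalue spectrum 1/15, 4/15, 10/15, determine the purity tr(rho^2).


tr(rho^2) = sum of eigenvalues squared
= (1/15)^2 + (4/15)^2 + (10/15)^2
= (1 + 16 + 100) / 225
= 117/225
= 0.5200

0.5200


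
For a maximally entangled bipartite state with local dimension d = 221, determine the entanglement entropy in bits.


For a maximally entangled state in d x d:
S = log2(d) = log2(221)
= 7.7879

7.7879


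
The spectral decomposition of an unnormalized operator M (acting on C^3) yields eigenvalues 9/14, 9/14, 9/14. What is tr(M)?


tr(M) = sum of eigenvalues
= 9/14 + 9/14 + 9/14
= 27/14
= 1.9286

1.9286


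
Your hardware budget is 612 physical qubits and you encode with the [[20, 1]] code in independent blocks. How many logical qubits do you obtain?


Each code block uses 20 physical qubits for 1 logical qubit(s).
Number of complete blocks = floor(612 / 20) = 30
Logical qubits = 30 * 1
= 30

30


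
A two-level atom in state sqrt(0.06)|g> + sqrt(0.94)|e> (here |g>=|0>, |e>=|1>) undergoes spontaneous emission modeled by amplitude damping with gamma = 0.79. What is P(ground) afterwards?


For amplitude damping with parameter gamma on state sqrt(a)|0> + sqrt(b)|1>:
alpha^2 = 0.06, beta^2 = 0.94
P(|0>) = alpha^2 + gamma * beta^2
= 0.06 + 0.79 * 0.94
= 0.06 + 0.7426
= 0.8026

0.8026


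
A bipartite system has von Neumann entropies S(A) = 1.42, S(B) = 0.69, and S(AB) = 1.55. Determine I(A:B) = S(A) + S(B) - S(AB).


I(A:B) = S(A) + S(B) - S(AB)
= 1.42 + 0.69 - 1.55
= 0.5600

0.5600


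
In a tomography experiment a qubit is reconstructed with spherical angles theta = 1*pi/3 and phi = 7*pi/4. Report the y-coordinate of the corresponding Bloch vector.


theta = 1.0472, phi = 5.4978
r_y = sin(theta)*sin(phi) = 0.8660 * -0.7071
r_y = -0.6124

-0.6124


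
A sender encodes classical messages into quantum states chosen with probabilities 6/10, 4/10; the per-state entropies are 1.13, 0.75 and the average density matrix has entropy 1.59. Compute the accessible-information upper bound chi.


chi = S(rho) - sum_i p_i * S(rho_i)
Weighted entropy = 6/10 * 1.13 + 4/10 * 0.75
= 0.9780
chi = 1.59 - 0.9780
= 0.6120

0.6120


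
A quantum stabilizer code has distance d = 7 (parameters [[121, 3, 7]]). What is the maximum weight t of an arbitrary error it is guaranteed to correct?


Code parameters: [[121, 3, 7]], distance d = 7.
Number of correctable errors = floor((d-1)/2)
= floor((7 - 1)/2)
= floor(6/2)
= 3

3


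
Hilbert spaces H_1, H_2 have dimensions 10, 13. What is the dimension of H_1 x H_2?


dim(H_1 x H_2) = 10 * 13
= 130

130


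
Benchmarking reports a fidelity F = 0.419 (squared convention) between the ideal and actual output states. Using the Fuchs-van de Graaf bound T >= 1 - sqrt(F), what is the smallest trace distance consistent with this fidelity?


Fuchs-van de Graaf (squared-fidelity convention): 1 - sqrt(F) <= T <= sqrt(1 - F).
Lower bound: T >= 1 - sqrt(F)
sqrt(F) = sqrt(0.419) = 0.6473
T >= 1 - 0.6473
T >= 0.3527

0.3527


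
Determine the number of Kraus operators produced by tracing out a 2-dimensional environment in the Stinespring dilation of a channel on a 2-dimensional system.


Tracing out the environment in an orthonormal basis {|i>_E} gives Kraus operators K_i = <i|_E U |0>_E.
Number of Kraus operators = dim(H_env) = d_env
= 2

2


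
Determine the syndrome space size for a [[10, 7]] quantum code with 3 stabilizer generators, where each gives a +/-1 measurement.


Each stabilizer generator gives a binary (+1 or -1) measurement outcome.
With 3 independent generators:
Total syndromes = 2^3
= 8

8


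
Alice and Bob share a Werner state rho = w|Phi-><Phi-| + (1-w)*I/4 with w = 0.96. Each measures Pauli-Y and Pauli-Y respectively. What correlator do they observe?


|Phi-> = (|00> - |11>)/sqrt(2)
For the pure Bell state, <Y_A Y_B> = +1 (Bell-state Pauli correlator).
The maximally-mixed part I/4 has tr(I/4 * P tensor P) = 0 for any traceless Pauli P.
So <Y_A Y_B>_rho = w * (+1) + (1 - w) * 0
= 0.96 * (+1)
= 0.9600

0.9600


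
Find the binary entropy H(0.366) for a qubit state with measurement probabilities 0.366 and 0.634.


S = -p*log2(p) - (1-p)*log2(1-p)
p = 0.3660, 1-p = 0.6340
= -0.3660 * log2(0.3660) - 0.6340 * log2(0.6340)
= -(-0.5307) - (-0.4168)
= 0.9476

0.9476


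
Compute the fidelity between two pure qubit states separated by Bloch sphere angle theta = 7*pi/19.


For states separated by angle theta on Bloch sphere:
F = cos^2(theta/2)
theta = 7*pi/19 = 1.1574
theta/2 = 0.5787
cos(theta/2) = 0.8372
F = 0.7008

0.7008


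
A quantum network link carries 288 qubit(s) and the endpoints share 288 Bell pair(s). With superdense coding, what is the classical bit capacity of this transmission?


Superdense coding allows 2 classical bits per shared entangled pair.
288 pair(s) -> 2 * 288 = 576 classical bits

576


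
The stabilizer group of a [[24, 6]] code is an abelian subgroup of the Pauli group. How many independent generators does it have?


For an [[n,k]] stabilizer code:
Number of stabilizer generators = n - k
= 24 - 6
= 18

18


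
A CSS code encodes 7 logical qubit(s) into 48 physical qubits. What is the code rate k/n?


Code rate R = k/n
= 7/48
= 0.1458

0.1458


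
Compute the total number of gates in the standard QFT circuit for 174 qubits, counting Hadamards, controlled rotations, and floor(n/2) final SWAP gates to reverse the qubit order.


Hadamard gates: 174
Controlled rotations: n*(n-1)/2 = 174*173/2 = 15051
SWAP gates: floor(n/2) = floor(174/2) = 87
Total = 174 + 15051 + 87
= 15312

15312


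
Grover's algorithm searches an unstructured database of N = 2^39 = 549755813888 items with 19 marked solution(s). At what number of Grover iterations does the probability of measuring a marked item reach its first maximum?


After j Grover iterations the success probability is P(j) = sin^2((2j+1)*theta), where sin(theta) = sqrt(k/N).
N = 2^39 = 549755813888, k = 19
sin(theta) = sqrt(k/N) = 5.87884331e-06
theta = arcsin(sqrt(k/N)) = 5.87884331e-06 rad
P(j) reaches its first maximum when (2j+1)*theta is as close as possible to pi/2, i.e. j = round(pi/(4*theta) - 1/2).
pi/(4*theta) - 1/2 = 133596.8970
(For comparison, the common estimate pi/4 * sqrt(N/k) = 133597.3970; the exact maximiser is used here.)
Optimal iterations = 133597

133597


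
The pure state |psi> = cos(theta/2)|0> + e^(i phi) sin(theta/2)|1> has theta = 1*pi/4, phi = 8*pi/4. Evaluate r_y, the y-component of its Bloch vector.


theta = 0.7854, phi = 6.2832
r_y = sin(theta)*sin(phi) = 0.7071 * 0.0000
r_y = 0.0000

0.0000


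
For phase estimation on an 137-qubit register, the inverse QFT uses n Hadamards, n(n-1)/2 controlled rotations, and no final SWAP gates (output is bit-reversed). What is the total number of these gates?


Hadamard gates: 137
Controlled rotations: n*(n-1)/2 = 137*136/2 = 9316
SWAP gates: 0 (omitted)
Total = 137 + 9316
= 9453

9453


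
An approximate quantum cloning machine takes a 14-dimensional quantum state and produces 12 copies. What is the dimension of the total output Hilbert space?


Output space = H^(tensor 12) where dim(H) = 14
dim = 14^12
= 196 (after 2 factors)
= 2744 (after 3 factors)
= 38416 (after 4 factors)
= 537824 (after 5 factors)
= 7529536 (after 6 factors)
= 105413504 (after 7 factors)
= 1475789056 (after 8 factors)
= 20661046784 (after 9 factors)
= 289254654976 (after 10 factors)
= 4049565169664 (after 11 factors)
= 56693912375296 (after 12 factors)
= 56693912375296

56693912375296


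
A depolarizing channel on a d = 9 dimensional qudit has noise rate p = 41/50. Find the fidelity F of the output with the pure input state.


F = (1-p) + p/d
= (1 - 0.8200) + 0.8200/9
= 0.1800 + 0.0911
= 0.2711

0.2711


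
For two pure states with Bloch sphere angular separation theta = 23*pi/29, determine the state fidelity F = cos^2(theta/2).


For states separated by angle theta on Bloch sphere:
F = cos^2(theta/2)
theta = 23*pi/29 = 2.4916
theta/2 = 1.2458
cos(theta/2) = 0.3193
F = 0.1020

0.1020


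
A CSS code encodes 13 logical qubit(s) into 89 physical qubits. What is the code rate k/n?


Code rate R = k/n
= 13/89
= 0.1461

0.1461


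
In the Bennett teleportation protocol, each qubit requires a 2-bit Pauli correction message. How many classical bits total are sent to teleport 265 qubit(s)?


Quantum teleportation requires 2 classical bits per qubit teleported.
265 qubit(s) -> 2 * 265 = 530 classical bits

530


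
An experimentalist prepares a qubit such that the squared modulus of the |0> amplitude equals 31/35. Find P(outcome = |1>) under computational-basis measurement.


|alpha|^2 = 31/35 = 0.8857
|beta|^2 = 1 - 31/35 = 4/35 = 0.1143
P(|1>) = |beta|^2 = 0.1143

0.1143


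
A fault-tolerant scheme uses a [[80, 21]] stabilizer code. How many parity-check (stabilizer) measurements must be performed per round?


For an [[n,k]] stabilizer code:
Number of stabilizer generators = n - k
= 80 - 21
= 59

59


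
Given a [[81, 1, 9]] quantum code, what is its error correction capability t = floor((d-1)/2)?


Code parameters: [[81, 1, 9]], distance d = 9.
Number of correctable errors = floor((d-1)/2)
= floor((9 - 1)/2)
= floor(8/2)
= 4

4


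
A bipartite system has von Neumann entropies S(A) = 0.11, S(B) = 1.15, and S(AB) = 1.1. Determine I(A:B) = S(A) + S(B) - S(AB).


I(A:B) = S(A) + S(B) - S(AB)
= 0.11 + 1.15 - 1.1
= 0.1600

0.1600


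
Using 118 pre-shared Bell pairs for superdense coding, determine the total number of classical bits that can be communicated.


Superdense coding allows 2 classical bits per shared entangled pair.
118 pair(s) -> 2 * 118 = 236 classical bits

236


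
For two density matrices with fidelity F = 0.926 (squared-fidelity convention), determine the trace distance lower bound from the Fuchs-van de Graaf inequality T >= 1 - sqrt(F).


Fuchs-van de Graaf (squared-fidelity convention): 1 - sqrt(F) <= T <= sqrt(1 - F).
Lower bound: T >= 1 - sqrt(F)
sqrt(F) = sqrt(0.926) = 0.9623
T >= 1 - 0.9623
T >= 0.0377

0.0377


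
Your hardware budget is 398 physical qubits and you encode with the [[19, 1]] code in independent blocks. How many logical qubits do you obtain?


Each code block uses 19 physical qubits for 1 logical qubit(s).
Number of complete blocks = floor(398 / 19) = 20
Logical qubits = 20 * 1
= 20

20


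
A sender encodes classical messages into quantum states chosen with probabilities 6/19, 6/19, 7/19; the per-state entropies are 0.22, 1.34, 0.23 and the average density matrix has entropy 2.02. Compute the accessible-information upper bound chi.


chi = S(rho) - sum_i p_i * S(rho_i)
Weighted entropy = 6/19 * 0.22 + 6/19 * 1.34 + 7/19 * 0.23
= 0.5774
chi = 2.02 - 0.5774
= 1.4426

1.4426


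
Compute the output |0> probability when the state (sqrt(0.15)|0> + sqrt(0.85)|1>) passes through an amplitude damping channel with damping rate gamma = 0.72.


For amplitude damping with parameter gamma on state sqrt(a)|0> + sqrt(b)|1>:
alpha^2 = 0.15, beta^2 = 0.85
P(|0>) = alpha^2 + gamma * beta^2
= 0.15 + 0.72 * 0.85
= 0.15 + 0.6120
= 0.7620

0.7620


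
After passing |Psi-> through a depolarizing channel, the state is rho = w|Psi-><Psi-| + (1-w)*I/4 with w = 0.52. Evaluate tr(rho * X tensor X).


|Psi-> = (|01> - |10>)/sqrt(2)
For the pure Bell state, <X_A X_B> = -1 (Bell-state Pauli correlator).
The maximally-mixed part I/4 has tr(I/4 * P tensor P) = 0 for any traceless Pauli P.
So <X_A X_B>_rho = w * (-1) + (1 - w) * 0
= 0.52 * (-1)
= -0.5200

-0.5200


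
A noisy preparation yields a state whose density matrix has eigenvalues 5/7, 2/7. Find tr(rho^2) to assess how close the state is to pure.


tr(rho^2) = sum of eigenvalues squared
= (5/7)^2 + (2/7)^2
= (25 + 4) / 49
= 29/49
= 0.5918

0.5918


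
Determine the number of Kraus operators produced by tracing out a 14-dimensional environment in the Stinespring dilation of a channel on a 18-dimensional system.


Tracing out the environment in an orthonormal basis {|i>_E} gives Kraus operators K_i = <i|_E U |0>_E.
Number of Kraus operators = dim(H_env) = d_env
= 14

14


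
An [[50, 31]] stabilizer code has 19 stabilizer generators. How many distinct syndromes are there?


Each stabilizer generator gives a binary (+1 or -1) measurement outcome.
With 19 independent generators:
Total syndromes = 2^19
= 524288

524288


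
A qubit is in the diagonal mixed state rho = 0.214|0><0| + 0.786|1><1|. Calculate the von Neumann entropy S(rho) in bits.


S = -p*log2(p) - (1-p)*log2(1-p)
p = 0.2140, 1-p = 0.7860
= -0.2140 * log2(0.2140) - 0.7860 * log2(0.7860)
= -(-0.4760) - (-0.2731)
= 0.7491

0.7491


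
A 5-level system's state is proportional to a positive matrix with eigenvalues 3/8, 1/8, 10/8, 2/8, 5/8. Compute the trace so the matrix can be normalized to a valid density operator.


tr(M) = sum of eigenvalues
= 3/8 + 1/8 + 10/8 + 2/8 + 5/8
= 21/8
= 2.6250

2.6250


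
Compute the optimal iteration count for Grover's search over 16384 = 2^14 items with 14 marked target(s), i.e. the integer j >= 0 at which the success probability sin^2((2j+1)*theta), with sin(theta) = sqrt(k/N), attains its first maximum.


After j Grover iterations the success probability is P(j) = sin^2((2j+1)*theta), where sin(theta) = sqrt(k/N).
N = 2^14 = 16384, k = 14
sin(theta) = sqrt(k/N) = 0.02923169833
theta = arcsin(sqrt(k/N)) = 0.02923586298 rad
P(j) reaches its first maximum when (2j+1)*theta is as close as possible to pi/2, i.e. j = round(pi/(4*theta) - 1/2).
pi/(4*theta) - 1/2 = 26.3642
(For comparison, the common estimate pi/4 * sqrt(N/k) = 26.8680; the exact maximiser is used here.)
Optimal iterations = 26

26


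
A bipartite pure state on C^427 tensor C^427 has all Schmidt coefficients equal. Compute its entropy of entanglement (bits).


For a maximally entangled state in d x d:
S = log2(d) = log2(427)
= 8.7381

8.7381


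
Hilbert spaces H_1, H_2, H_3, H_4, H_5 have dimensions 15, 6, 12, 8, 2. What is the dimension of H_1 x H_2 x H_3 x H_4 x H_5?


dim(H_1 x H_2 x H_3 x H_4 x H_5) = 15 * 6 * 12 * 8 * 2
= 90 * 12 * 8 * 2
= 1080 * 8 * 2
= 8640 * 2
= 17280

17280


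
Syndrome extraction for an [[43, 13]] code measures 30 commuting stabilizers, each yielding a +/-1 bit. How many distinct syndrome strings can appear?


Each stabilizer generator gives a binary (+1 or -1) measurement outcome.
With 30 independent generators:
Total syndromes = 2^30
= 1073741824

1073741824


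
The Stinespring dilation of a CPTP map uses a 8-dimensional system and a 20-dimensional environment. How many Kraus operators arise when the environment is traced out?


Tracing out the environment in an orthonormal basis {|i>_E} gives Kraus operators K_i = <i|_E U |0>_E.
Number of Kraus operators = dim(H_env) = d_env
= 20

20


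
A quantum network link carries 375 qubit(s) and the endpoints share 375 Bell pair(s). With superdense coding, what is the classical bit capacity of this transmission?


Superdense coding allows 2 classical bits per shared entangled pair.
375 pair(s) -> 2 * 375 = 750 classical bits

750


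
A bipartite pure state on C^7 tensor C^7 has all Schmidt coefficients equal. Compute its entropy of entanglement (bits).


For a maximally entangled state in d x d:
S = log2(d) = log2(7)
= 2.8074

2.8074


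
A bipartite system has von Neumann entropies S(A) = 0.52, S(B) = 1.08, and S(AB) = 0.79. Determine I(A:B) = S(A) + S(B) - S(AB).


I(A:B) = S(A) + S(B) - S(AB)
= 0.52 + 1.08 - 0.79
= 0.8100

0.8100


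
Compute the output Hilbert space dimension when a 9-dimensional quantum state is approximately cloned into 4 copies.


Output space = H^(tensor 4) where dim(H) = 9
dim = 9^4
= 81 (after 2 factors)
= 729 (after 3 factors)
= 6561 (after 4 factors)
= 6561

6561


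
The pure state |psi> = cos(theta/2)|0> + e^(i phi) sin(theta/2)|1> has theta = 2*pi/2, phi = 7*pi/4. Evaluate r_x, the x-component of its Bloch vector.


theta = 3.1416, phi = 5.4978
r_x = sin(theta)*cos(phi) = 0.0000 * 0.7071
r_x = 0.0000

0.0000


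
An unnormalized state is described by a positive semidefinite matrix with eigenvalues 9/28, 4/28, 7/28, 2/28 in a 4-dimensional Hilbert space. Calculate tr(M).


tr(M) = sum of eigenvalues
= 9/28 + 4/28 + 7/28 + 2/28
= 22/28
= 0.7857

0.7857


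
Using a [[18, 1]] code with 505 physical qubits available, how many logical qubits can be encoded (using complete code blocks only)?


Each code block uses 18 physical qubits for 1 logical qubit(s).
Number of complete blocks = floor(505 / 18) = 28
Logical qubits = 28 * 1
= 28

28


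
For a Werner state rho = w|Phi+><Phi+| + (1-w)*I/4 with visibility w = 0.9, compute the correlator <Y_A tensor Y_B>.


|Phi+> = (|00> + |11>)/sqrt(2)
For the pure Bell state, <Y_A Y_B> = -1 (Bell-state Pauli correlator).
The maximally-mixed part I/4 has tr(I/4 * P tensor P) = 0 for any traceless Pauli P.
So <Y_A Y_B>_rho = w * (-1) + (1 - w) * 0
= 0.9 * (-1)
= -0.9000

-0.9000


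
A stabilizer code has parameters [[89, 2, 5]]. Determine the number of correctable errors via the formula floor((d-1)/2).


Code parameters: [[89, 2, 5]], distance d = 5.
Number of correctable errors = floor((d-1)/2)
= floor((5 - 1)/2)
= floor(4/2)
= 2

2


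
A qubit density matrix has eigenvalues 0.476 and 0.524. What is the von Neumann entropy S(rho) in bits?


S = -p*log2(p) - (1-p)*log2(1-p)
p = 0.4760, 1-p = 0.5240
= -0.4760 * log2(0.4760) - 0.5240 * log2(0.5240)
= -(-0.5098) - (-0.4886)
= 0.9983

0.9983


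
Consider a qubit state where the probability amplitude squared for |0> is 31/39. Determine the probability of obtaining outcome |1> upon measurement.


|alpha|^2 = 31/39 = 0.7949
|beta|^2 = 1 - 31/39 = 8/39 = 0.2051
P(|1>) = |beta|^2 = 0.2051

0.2051


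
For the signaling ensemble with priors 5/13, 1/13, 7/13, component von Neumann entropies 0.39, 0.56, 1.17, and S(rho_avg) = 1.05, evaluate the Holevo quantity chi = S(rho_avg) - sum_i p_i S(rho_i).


chi = S(rho) - sum_i p_i * S(rho_i)
Weighted entropy = 5/13 * 0.39 + 1/13 * 0.56 + 7/13 * 1.17
= 0.8231
chi = 1.05 - 0.8231
= 0.2269

0.2269


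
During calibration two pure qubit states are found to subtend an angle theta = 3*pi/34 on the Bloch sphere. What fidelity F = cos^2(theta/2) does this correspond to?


For states separated by angle theta on Bloch sphere:
F = cos^2(theta/2)
theta = 3*pi/34 = 0.2772
theta/2 = 0.1386
cos(theta/2) = 0.9904
F = 0.9809

0.9809


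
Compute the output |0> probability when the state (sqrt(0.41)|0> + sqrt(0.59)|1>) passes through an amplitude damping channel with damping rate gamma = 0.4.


For amplitude damping with parameter gamma on state sqrt(a)|0> + sqrt(b)|1>:
alpha^2 = 0.41, beta^2 = 0.59
P(|0>) = alpha^2 + gamma * beta^2
= 0.41 + 0.4 * 0.59
= 0.41 + 0.2360
= 0.6460

0.6460


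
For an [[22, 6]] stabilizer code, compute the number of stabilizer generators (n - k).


For an [[n,k]] stabilizer code:
Number of stabilizer generators = n - k
= 22 - 6
= 16

16


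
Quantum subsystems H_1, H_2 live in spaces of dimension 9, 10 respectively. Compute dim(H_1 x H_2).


dim(H_1 x H_2) = 9 * 10
= 90

90


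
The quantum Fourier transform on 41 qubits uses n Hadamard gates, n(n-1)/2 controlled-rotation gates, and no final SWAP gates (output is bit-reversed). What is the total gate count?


Hadamard gates: 41
Controlled rotations: n*(n-1)/2 = 41*40/2 = 820
SWAP gates: 0 (omitted)
Total = 41 + 820
= 861

861


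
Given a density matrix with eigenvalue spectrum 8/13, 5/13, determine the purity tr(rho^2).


tr(rho^2) = sum of eigenvalues squared
= (8/13)^2 + (5/13)^2
= (64 + 25) / 169
= 89/169
= 0.5266

0.5266


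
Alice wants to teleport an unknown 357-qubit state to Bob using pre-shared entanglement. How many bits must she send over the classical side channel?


Quantum teleportation requires 2 classical bits per qubit teleported.
357 qubit(s) -> 2 * 357 = 714 classical bits

714


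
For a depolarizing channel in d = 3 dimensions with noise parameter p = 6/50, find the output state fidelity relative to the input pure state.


F = (1-p) + p/d
= (1 - 0.1200) + 0.1200/3
= 0.8800 + 0.0400
= 0.9200

0.9200


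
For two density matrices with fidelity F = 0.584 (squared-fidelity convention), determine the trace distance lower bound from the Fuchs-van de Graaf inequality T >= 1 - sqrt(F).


Fuchs-van de Graaf (squared-fidelity convention): 1 - sqrt(F) <= T <= sqrt(1 - F).
Lower bound: T >= 1 - sqrt(F)
sqrt(F) = sqrt(0.584) = 0.7642
T >= 1 - 0.7642
T >= 0.2358

0.2358


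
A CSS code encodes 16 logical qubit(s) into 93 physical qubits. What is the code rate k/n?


Code rate R = k/n
= 16/93
= 0.1720

0.1720


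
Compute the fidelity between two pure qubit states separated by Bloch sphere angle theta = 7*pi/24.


For states separated by angle theta on Bloch sphere:
F = cos^2(theta/2)
theta = 7*pi/24 = 0.9163
theta/2 = 0.4581
cos(theta/2) = 0.8969
F = 0.8044

0.8044


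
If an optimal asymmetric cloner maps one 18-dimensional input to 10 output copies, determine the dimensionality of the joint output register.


Output space = H^(tensor 10) where dim(H) = 18
dim = 18^10
= 324 (after 2 factors)
= 5832 (after 3 factors)
= 104976 (after 4 factors)
= 1889568 (after 5 factors)
= 34012224 (after 6 factors)
= 612220032 (after 7 factors)
= 11019960576 (after 8 factors)
= 198359290368 (after 9 factors)
= 3570467226624 (after 10 factors)
= 3570467226624

3570467226624


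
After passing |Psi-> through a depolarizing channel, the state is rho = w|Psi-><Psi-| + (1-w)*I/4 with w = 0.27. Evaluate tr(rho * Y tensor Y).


|Psi-> = (|01> - |10>)/sqrt(2)
For the pure Bell state, <Y_A Y_B> = -1 (Bell-state Pauli correlator).
The maximally-mixed part I/4 has tr(I/4 * P tensor P) = 0 for any traceless Pauli P.
So <Y_A Y_B>_rho = w * (-1) + (1 - w) * 0
= 0.27 * (-1)
= -0.2700

-0.2700


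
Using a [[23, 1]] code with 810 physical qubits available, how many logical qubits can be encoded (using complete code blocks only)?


Each code block uses 23 physical qubits for 1 logical qubit(s).
Number of complete blocks = floor(810 / 23) = 35
Logical qubits = 35 * 1
= 35

35


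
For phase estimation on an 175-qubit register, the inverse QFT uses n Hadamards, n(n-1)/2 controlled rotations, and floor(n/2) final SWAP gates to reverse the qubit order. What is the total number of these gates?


Hadamard gates: 175
Controlled rotations: n*(n-1)/2 = 175*174/2 = 15225
SWAP gates: floor(n/2) = floor(175/2) = 87
Total = 175 + 15225 + 87
= 15487

15487


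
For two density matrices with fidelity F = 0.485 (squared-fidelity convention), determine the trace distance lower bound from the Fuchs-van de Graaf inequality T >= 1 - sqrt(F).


Fuchs-van de Graaf (squared-fidelity convention): 1 - sqrt(F) <= T <= sqrt(1 - F).
Lower bound: T >= 1 - sqrt(F)
sqrt(F) = sqrt(0.485) = 0.6964
T >= 1 - 0.6964
T >= 0.3036

0.3036


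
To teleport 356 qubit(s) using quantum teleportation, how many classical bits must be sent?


Quantum teleportation requires 2 classical bits per qubit teleported.
356 qubit(s) -> 2 * 356 = 712 classical bits

712


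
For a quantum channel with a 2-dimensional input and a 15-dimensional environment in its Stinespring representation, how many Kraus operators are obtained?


Tracing out the environment in an orthonormal basis {|i>_E} gives Kraus operators K_i = <i|_E U |0>_E.
Number of Kraus operators = dim(H_env) = d_env
= 15

15


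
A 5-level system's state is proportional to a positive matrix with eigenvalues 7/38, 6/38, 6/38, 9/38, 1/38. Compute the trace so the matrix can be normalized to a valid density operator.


tr(M) = sum of eigenvalues
= 7/38 + 6/38 + 6/38 + 9/38 + 1/38
= 29/38
= 0.7632

0.7632


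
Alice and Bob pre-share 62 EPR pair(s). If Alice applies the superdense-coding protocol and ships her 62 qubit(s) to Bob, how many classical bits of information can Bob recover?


Superdense coding allows 2 classical bits per shared entangled pair.
62 pair(s) -> 2 * 62 = 124 classical bits

124


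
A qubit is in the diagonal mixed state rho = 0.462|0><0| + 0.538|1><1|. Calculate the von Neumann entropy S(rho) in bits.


S = -p*log2(p) - (1-p)*log2(1-p)
p = 0.4620, 1-p = 0.5380
= -0.4620 * log2(0.4620) - 0.5380 * log2(0.5380)
= -(-0.5147) - (-0.4811)
= 0.9958

0.9958


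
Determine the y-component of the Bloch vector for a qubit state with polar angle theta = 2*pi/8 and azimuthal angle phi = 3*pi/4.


theta = 0.7854, phi = 2.3562
r_y = sin(theta)*sin(phi) = 0.7071 * 0.7071
r_y = 0.5000

0.5000


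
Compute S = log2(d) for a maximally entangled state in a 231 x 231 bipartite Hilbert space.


For a maximally entangled state in d x d:
S = log2(d) = log2(231)
= 7.8517

7.8517


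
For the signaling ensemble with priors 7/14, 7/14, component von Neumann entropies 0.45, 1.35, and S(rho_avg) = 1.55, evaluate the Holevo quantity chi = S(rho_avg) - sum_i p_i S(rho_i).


chi = S(rho) - sum_i p_i * S(rho_i)
Weighted entropy = 7/14 * 0.45 + 7/14 * 1.35
= 0.9000
chi = 1.55 - 0.9000
= 0.6500

0.6500


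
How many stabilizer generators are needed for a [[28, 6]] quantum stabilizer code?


For an [[n,k]] stabilizer code:
Number of stabilizer generators = n - k
= 28 - 6
= 22

22


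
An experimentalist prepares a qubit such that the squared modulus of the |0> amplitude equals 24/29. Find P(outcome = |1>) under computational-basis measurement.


|alpha|^2 = 24/29 = 0.8276
|beta|^2 = 1 - 24/29 = 5/29 = 0.1724
P(|1>) = |beta|^2 = 0.1724

0.1724


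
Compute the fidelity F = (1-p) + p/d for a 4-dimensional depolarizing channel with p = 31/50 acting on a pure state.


F = (1-p) + p/d
= (1 - 0.6200) + 0.6200/4
= 0.3800 + 0.1550
= 0.5350

0.5350


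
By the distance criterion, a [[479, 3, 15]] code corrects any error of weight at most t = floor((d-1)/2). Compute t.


Code parameters: [[479, 3, 15]], distance d = 15.
Number of correctable errors = floor((d-1)/2)
= floor((15 - 1)/2)
= floor(14/2)
= 7

7


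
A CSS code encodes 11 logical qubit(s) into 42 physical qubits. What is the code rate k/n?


Code rate R = k/n
= 11/42
= 0.2619

0.2619


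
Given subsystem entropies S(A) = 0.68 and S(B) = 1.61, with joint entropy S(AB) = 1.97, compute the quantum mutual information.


I(A:B) = S(A) + S(B) - S(AB)
= 0.68 + 1.61 - 1.97
= 0.3200

0.3200


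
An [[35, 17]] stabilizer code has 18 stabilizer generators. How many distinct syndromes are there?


Each stabilizer generator gives a binary (+1 or -1) measurement outcome.
With 18 independent generators:
Total syndromes = 2^18
= 262144

262144


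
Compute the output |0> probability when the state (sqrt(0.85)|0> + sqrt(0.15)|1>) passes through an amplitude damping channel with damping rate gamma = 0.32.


For amplitude damping with parameter gamma on state sqrt(a)|0> + sqrt(b)|1>:
alpha^2 = 0.85, beta^2 = 0.15
P(|0>) = alpha^2 + gamma * beta^2
= 0.85 + 0.32 * 0.15
= 0.85 + 0.0480
= 0.8980

0.8980


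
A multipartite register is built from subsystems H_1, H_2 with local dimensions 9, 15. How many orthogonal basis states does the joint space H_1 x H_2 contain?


dim(H_1 x H_2) = 9 * 15
= 135

135


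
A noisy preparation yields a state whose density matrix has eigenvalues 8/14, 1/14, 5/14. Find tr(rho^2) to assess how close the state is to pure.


tr(rho^2) = sum of eigenvalues squared
= (8/14)^2 + (1/14)^2 + (5/14)^2
= (64 + 1 + 25) / 196
= 90/196
= 0.4592

0.4592


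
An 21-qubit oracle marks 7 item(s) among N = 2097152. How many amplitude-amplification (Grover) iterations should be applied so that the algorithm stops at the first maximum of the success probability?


After j Grover iterations the success probability is P(j) = sin^2((2j+1)*theta), where sin(theta) = sqrt(k/N).
N = 2^21 = 2097152, k = 7
sin(theta) = sqrt(k/N) = 0.001826981146
theta = arcsin(sqrt(k/N)) = 0.001826982162 rad
P(j) reaches its first maximum when (2j+1)*theta is as close as possible to pi/2, i.e. j = round(pi/(4*theta) - 1/2).
pi/(4*theta) - 1/2 = 429.3882
(For comparison, the common estimate pi/4 * sqrt(N/k) = 429.8885; the exact maximiser is used here.)
Optimal iterations = 429

429


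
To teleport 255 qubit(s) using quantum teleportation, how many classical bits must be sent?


Quantum teleportation requires 2 classical bits per qubit teleported.
255 qubit(s) -> 2 * 255 = 510 classical bits

510


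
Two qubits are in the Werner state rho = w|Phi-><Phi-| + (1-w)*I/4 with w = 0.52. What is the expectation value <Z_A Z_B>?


|Phi-> = (|00> - |11>)/sqrt(2)
For the pure Bell state, <Z_A Z_B> = +1 (Bell-state Pauli correlator).
The maximally-mixed part I/4 has tr(I/4 * P tensor P) = 0 for any traceless Pauli P.
So <Z_A Z_B>_rho = w * (+1) + (1 - w) * 0
= 0.52 * (+1)
= 0.5200

0.5200


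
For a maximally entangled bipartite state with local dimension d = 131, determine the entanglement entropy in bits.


For a maximally entangled state in d x d:
S = log2(d) = log2(131)
= 7.0334

7.0334


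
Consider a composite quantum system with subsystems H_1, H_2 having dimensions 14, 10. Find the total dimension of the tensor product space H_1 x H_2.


dim(H_1 x H_2) = 14 * 10
= 140

140


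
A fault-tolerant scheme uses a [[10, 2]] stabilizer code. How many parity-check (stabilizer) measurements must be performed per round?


For an [[n,k]] stabilizer code:
Number of stabilizer generators = n - k
= 10 - 2
= 8

8


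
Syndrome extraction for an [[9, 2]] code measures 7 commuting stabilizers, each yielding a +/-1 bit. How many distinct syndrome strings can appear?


Each stabilizer generator gives a binary (+1 or -1) measurement outcome.
With 7 independent generators:
Total syndromes = 2^7
= 128

128


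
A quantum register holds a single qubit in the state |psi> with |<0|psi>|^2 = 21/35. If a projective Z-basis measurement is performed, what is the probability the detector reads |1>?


|alpha|^2 = 21/35 = 0.6000
|beta|^2 = 1 - 21/35 = 14/35 = 0.4000
P(|1>) = |beta|^2 = 0.4000

0.4000


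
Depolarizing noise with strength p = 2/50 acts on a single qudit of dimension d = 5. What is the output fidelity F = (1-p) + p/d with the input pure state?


F = (1-p) + p/d
= (1 - 0.0400) + 0.0400/5
= 0.9600 + 0.0080
= 0.9680

0.9680


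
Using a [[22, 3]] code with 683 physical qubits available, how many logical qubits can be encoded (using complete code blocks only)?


Each code block uses 22 physical qubits for 3 logical qubit(s).
Number of complete blocks = floor(683 / 22) = 31
Logical qubits = 31 * 3
= 93

93


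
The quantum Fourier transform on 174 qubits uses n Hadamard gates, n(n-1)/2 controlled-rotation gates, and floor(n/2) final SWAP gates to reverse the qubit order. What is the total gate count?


Hadamard gates: 174
Controlled rotations: n*(n-1)/2 = 174*173/2 = 15051
SWAP gates: floor(n/2) = floor(174/2) = 87
Total = 174 + 15051 + 87
= 15312

15312


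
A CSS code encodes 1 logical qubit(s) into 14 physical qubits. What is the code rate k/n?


Code rate R = k/n
= 1/14
= 0.0714

0.0714


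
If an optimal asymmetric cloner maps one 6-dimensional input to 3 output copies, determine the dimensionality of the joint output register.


Output space = H^(tensor 3) where dim(H) = 6
dim = 6^3
= 36 (after 2 factors)
= 216 (after 3 factors)
= 216

216


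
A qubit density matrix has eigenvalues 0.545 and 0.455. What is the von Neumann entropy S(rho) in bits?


S = -p*log2(p) - (1-p)*log2(1-p)
p = 0.5450, 1-p = 0.4550
= -0.5450 * log2(0.5450) - 0.4550 * log2(0.4550)
= -(-0.4772) - (-0.5169)
= 0.9941

0.9941


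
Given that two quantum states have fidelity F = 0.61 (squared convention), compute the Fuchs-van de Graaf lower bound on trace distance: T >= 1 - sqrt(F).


Fuchs-van de Graaf (squared-fidelity convention): 1 - sqrt(F) <= T <= sqrt(1 - F).
Lower bound: T >= 1 - sqrt(F)
sqrt(F) = sqrt(0.61) = 0.7810
T >= 1 - 0.7810
T >= 0.2190

0.2190


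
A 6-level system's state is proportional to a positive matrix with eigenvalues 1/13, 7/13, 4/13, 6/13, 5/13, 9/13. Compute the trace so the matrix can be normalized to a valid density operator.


tr(M) = sum of eigenvalues
= 1/13 + 7/13 + 4/13 + 6/13 + 5/13 + 9/13
= 32/13
= 2.4615

2.4615


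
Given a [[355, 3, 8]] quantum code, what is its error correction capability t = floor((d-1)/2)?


Code parameters: [[355, 3, 8]], distance d = 8.
Number of correctable errors = floor((d-1)/2)
= floor((8 - 1)/2)
= floor(7/2)
= 3

3


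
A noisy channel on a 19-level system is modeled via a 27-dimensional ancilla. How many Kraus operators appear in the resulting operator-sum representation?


Tracing out the environment in an orthonormal basis {|i>_E} gives Kraus operators K_i = <i|_E U |0>_E.
Number of Kraus operators = dim(H_env) = d_env
= 27

27


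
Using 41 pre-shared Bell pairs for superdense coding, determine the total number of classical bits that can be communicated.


Superdense coding allows 2 classical bits per shared entangled pair.
41 pair(s) -> 2 * 41 = 82 classical bits

82


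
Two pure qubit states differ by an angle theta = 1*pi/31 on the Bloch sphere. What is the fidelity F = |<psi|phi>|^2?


For states separated by angle theta on Bloch sphere:
F = cos^2(theta/2)
theta = 1*pi/31 = 0.1013
theta/2 = 0.0507
cos(theta/2) = 0.9987
F = 0.9974

0.9974


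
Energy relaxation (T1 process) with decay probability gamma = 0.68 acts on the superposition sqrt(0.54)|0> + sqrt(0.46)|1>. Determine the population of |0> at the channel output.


For amplitude damping with parameter gamma on state sqrt(a)|0> + sqrt(b)|1>:
alpha^2 = 0.54, beta^2 = 0.46
P(|0>) = alpha^2 + gamma * beta^2
= 0.54 + 0.68 * 0.46
= 0.54 + 0.3128
= 0.8528

0.8528


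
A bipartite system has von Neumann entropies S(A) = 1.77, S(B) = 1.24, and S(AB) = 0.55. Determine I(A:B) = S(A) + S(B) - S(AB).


I(A:B) = S(A) + S(B) - S(AB)
= 1.77 + 1.24 - 0.55
= 2.4600

2.4600


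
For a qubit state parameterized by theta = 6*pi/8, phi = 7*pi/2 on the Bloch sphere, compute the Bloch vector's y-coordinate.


theta = 2.3562, phi = 10.9956
r_y = sin(theta)*sin(phi) = 0.7071 * -1.0000
r_y = -0.7071

-0.7071


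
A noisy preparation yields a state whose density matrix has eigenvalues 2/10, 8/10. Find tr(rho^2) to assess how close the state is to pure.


tr(rho^2) = sum of eigenvalues squared
= (2/10)^2 + (8/10)^2
= (4 + 64) / 100
= 68/100
= 0.6800

0.6800
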